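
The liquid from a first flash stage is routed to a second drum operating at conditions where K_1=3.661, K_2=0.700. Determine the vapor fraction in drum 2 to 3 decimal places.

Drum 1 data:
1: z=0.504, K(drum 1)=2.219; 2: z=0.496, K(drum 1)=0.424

Drum 1:
Rachford–Rice: g(ψ₁) = Σ zᵢ(Kᵢ−1)/(1+ψ₁(Kᵢ−1)) = 0.
g(0) = ΣzᵢKᵢ − 1 = 0.329 and g(1) = 1 − Σzᵢ/Kᵢ = -0.397, so a root lies in (0, 1).
Binary case is linear: z₁(K₁−1)(1+ψ₁(K₂−1)) + z₂(K₂−1)(1+ψ₁(K₁−1)) = 0
⇒ ψ₁ = [z₁(K₁−1)+z₂(K₂−1)] / [−(K₁−1)(K₂−1)] = 0.3287/0.7021 = 0.468
Drum-1 compositions:
  1: x = 0.321, y = 0.712
  2: x = 0.679, y = 0.288
Drum-2 feed = drum-1 liquid: z₂ = (0.3209, 0.6791).
Drum 2:
Iterate (Newton) starting at ψ₂ = 0.34:
  ψ₂ = 0.340: g = 0.2214, g' = -0.702 → ψ₂ = 0.655
  ψ₂ = 0.655: g = 0.0576, g' = -0.396 → ψ₂ = 0.801
  ψ₂ = 0.801: g = 0.0046, g' = -0.338 → ψ₂ = 0.814
Converged at ψ₂ = 0.814.
  1: x = 0.101, y = 0.371
  2: x = 0.899, y = 0.629

V/F (drum 2) = 0.814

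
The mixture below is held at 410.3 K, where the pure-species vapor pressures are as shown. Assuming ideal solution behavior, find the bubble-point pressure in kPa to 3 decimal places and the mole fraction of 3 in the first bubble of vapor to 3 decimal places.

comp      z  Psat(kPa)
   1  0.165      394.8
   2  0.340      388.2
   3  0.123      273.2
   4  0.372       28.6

Pbub = 241.373 kPa, y_3 = 0.139

At the bubble point ψ → 0, so ΣzᵢKᵢ = 1 with Kᵢ = Pᵢˢᵃᵗ/P ⇒ P = ΣzᵢPᵢˢᵃᵗ.
P = 0.165·394.8 + 0.340·388.2 + 0.123·273.2 + 0.372·28.6 = 241.373 kPa
yᵢ = zᵢPᵢˢᵃᵗ/P ⇒ y_3 = 0.123·273.2/241.373 = 0.139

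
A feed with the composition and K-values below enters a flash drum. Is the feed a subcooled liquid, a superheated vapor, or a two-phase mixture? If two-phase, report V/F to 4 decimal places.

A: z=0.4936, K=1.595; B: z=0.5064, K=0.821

superheated vapor

ΣzᵢKᵢ = 1.2030; Σzᵢ/Kᵢ = 0.9263.
Since Σzᵢ/Kᵢ < 1 the mixture is above its dew point — single vapor phase.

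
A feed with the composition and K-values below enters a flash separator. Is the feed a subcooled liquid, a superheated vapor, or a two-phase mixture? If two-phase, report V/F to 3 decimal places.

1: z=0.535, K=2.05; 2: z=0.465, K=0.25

ΣzᵢKᵢ = 1.213; Σzᵢ/Kᵢ = 2.121.
Both exceed 1, so a two-phase solution exists.
Material balance + equilibrium reduce to Σ zᵢ(Kᵢ−1)/(1+ψ(Kᵢ−1)) = 0.
Binary case is linear: z₁(K₁−1)(1+ψ(K₂−1)) + z₂(K₂−1)(1+ψ(K₁−1)) = 0
⇒ ψ = [z₁(K₁−1)+z₂(K₂−1)] / [−(K₁−1)(K₂−1)] = 0.2130/0.7875 = 0.270

two-phase, V/F = 0.270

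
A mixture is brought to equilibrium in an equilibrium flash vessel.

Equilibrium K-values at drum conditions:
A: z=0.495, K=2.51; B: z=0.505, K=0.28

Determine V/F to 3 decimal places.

V/F = 0.353

Iterate (Newton) starting at V/F = 0.67:
  V/F = 0.670: g = -0.3309, g' = -1.256 → V/F = 0.407
  V/F = 0.407: g = -0.0509, g' = -0.957 → V/F = 0.353
Converged at V/F = 0.353.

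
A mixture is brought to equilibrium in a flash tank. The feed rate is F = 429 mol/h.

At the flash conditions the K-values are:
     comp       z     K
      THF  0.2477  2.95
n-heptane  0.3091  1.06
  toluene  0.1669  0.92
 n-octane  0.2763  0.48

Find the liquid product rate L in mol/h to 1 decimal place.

L = 150.5 mol/h

Let ψ = V/F and solve Σ zᵢ(Kᵢ−1)/(1+ψ(Kᵢ−1)) = 0.
Feasibility: ΣzᵢKᵢ = 1.3445, Σzᵢ/Kᵢ = 1.1326 — both > 1, two phases present.
Iterate (Newton) starting at ψ = 0.5:
  ψ = 0.5000: g = 0.05451, g' = -0.3801 → ψ = 0.6434
  ψ = 0.6434: g = 0.00210, g' = -0.3562 → ψ = 0.6493
Converged at ψ = 0.6493.
Then V = ψ·F = 0.6493·429 = 278.5 mol/h and L = F − V = 150.5 mol/h.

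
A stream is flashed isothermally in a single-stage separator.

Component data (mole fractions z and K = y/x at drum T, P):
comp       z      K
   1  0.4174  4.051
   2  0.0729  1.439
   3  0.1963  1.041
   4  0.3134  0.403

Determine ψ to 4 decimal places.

ψ = 0.8573

Let ψ = V/F and solve Σ zᵢ(Kᵢ−1)/(1+ψ(Kᵢ−1)) = 0.
Check two-phase: ΣzᵢKᵢ = 2.1264 > 1 and Σzᵢ/Kᵢ = 1.1199 > 1, so g(0) = 1.1264 > 0 and g(1) = -0.1199 < 0.
Newton–Raphson from ψ = 0.5:
  ψ = 0.5000: g = 0.27167, g' = -0.8459 → ψ = 0.8211
  ψ = 0.8211: g = 0.02758, g' = -0.7539 → ψ = 0.8577
  ψ = 0.8577: g = -0.00034, g' = -0.7739 → ψ = 0.8573
Converged at ψ = 0.8573.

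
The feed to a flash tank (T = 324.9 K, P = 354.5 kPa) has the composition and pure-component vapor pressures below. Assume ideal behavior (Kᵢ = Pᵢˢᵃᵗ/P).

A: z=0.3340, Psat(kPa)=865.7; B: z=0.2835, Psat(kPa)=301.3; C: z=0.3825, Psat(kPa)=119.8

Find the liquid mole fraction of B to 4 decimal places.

x_B = 0.2950

Raoult's law: Kᵢ = Pᵢˢᵃᵗ/P = Pᵢˢᵃᵗ/354.5.
  K_A = 865.7/354.5 = 2.442031, K_B = 301.3/354.5 = 0.849929, K_C = 119.8/354.5 = 0.337941
Rachford–Rice: g(ψ) = Σ zᵢ(Kᵢ−1)/(1+ψ(Kᵢ−1)) = 0.
Feasibility: ΣzᵢKᵢ = 1.1859, Σzᵢ/Kᵢ = 1.6022 — both > 1, two phases present.
Newton iteration, ψ⁰ = 0.5:
  ψ = 0.5000: g = -0.14469, g' = -0.6166 → ψ = 0.2653
  ψ = 0.2653: g = -0.00317, g' = -0.6170 → ψ = 0.2602
Converged at ψ = 0.2602.
Compositions from xᵢ = zᵢ/(1+ψ(Kᵢ−1)), yᵢ = Kᵢxᵢ:
  A: x = 0.2429, y = 0.5931
  B: x = 0.2950, y = 0.2507
  C: x = 0.4621, y = 0.1562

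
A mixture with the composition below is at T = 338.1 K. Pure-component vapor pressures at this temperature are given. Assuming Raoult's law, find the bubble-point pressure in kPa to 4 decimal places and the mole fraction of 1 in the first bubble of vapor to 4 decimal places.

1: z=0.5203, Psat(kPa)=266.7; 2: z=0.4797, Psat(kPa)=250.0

Pbub = 258.6890 kPa, y_1 = 0.5364

At the bubble point ψ → 0, so ΣzᵢKᵢ = 1 with Kᵢ = Pᵢˢᵃᵗ/P ⇒ P = ΣzᵢPᵢˢᵃᵗ.
P = 0.5203·266.7 + 0.4797·250.0 = 258.6890 kPa
yᵢ = zᵢPᵢˢᵃᵗ/P ⇒ y_1 = 0.5203·266.7/258.6890 = 0.5364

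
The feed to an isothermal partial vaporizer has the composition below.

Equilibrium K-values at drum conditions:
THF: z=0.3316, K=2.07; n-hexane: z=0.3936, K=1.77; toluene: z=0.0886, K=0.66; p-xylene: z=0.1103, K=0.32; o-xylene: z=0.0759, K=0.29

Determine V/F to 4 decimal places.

V/F = 0.8672

Material balance + equilibrium reduce to Σ zᵢ(Kᵢ−1)/(1+V/F(Kᵢ−1)) = 0.
Check two-phase: ΣzᵢKᵢ = 1.4989 > 1 and Σzᵢ/Kᵢ = 1.1232 > 1, so g(0) = 0.4989 > 0 and g(1) = -0.1232 < 0.
Iterate (Newton) starting at V/F = 0.5:
  V/F = 0.5000: g = 0.21649, g' = -0.5067 → V/F = 0.9272
  V/F = 0.9272: g = -0.04980, g' = -0.8983 → V/F = 0.8718
  V/F = 0.8718: g = -0.00355, g' = -0.7771 → V/F = 0.8672
Converged at V/F = 0.8672.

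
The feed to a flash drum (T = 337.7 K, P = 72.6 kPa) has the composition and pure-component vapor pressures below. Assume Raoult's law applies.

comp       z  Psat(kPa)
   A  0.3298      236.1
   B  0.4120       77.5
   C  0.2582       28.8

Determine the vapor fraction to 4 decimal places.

ψ = 0.7829

Raoult's law: Kᵢ = Pᵢˢᵃᵗ/P = Pᵢˢᵃᵗ/72.6.
  K_A = 236.1/72.6 = 3.252066, K_B = 77.5/72.6 = 1.067493, K_C = 28.8/72.6 = 0.396694
Let ψ = V/F and solve Σ zᵢ(Kᵢ−1)/(1+ψ(Kᵢ−1)) = 0.
g(0) = ΣzᵢKᵢ − 1 = 0.6148 and g(1) = 1 − Σzᵢ/Kᵢ = -0.1382, so a root lies in (0, 1).
Newton–Raphson from ψ = 0.6:
  ψ = 0.6000: g = 0.09846, g' = -0.5352 → ψ = 0.7840
  ψ = 0.7840: g = -0.00060, g' = -0.5587 → ψ = 0.7829
Converged at ψ = 0.7829.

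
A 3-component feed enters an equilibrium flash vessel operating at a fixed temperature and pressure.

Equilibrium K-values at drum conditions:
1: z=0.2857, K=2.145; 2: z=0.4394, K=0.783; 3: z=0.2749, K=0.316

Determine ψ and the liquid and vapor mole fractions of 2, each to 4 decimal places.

ψ = 0.0878, x_2 = 0.4479, y_2 = 0.3507

Material balance + equilibrium reduce to Σ zᵢ(Kᵢ−1)/(1+ψ(Kᵢ−1)) = 0.
g(0) = ΣzᵢKᵢ − 1 = 0.0437 and g(1) = 1 − Σzᵢ/Kᵢ = -0.5643, so a root lies in (0, 1).
Newton iteration, ψ⁰ = 0.3:
  ψ = 0.3000: g = -0.09508, g' = -0.4348 → ψ = 0.0813
  ψ = 0.0813: g = 0.00309, g' = -0.4791 → ψ = 0.0878
Converged at ψ = 0.0878.
Compositions from xᵢ = zᵢ/(1+ψ(Kᵢ−1)), yᵢ = Kᵢxᵢ:
  1: x = 0.2596, y = 0.5568
  2: x = 0.4479, y = 0.3507
  3: x = 0.2925, y = 0.0924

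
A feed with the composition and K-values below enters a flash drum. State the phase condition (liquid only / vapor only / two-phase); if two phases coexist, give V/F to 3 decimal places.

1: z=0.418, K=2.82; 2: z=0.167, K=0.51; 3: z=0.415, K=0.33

two-phase, V/F = 0.353

ΣzᵢKᵢ = 1.401; Σzᵢ/Kᵢ = 1.733.
Both exceed 1, so a two-phase solution exists.
Let ψ = V/F and solve Σ zᵢ(Kᵢ−1)/(1+ψ(Kᵢ−1)) = 0.
Iterate (Newton) starting at ψ = 0.5:
  ψ = 0.500: g = -0.1282, g' = -0.871 → ψ = 0.353
Converged at ψ = 0.353.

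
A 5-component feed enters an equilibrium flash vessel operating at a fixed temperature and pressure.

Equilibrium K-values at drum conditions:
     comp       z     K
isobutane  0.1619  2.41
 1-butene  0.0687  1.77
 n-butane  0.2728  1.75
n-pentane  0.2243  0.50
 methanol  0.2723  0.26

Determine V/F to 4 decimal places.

V/F = 0.2664

Material balance + equilibrium reduce to Σ zᵢ(Kᵢ−1)/(1+V/F(Kᵢ−1)) = 0.
Check two-phase: ΣzᵢKᵢ = 1.1721 > 1 and Σzᵢ/Kᵢ = 1.7578 > 1, so g(0) = 0.1721 > 0 and g(1) = -0.7578 < 0.
Iterate (Newton) starting at V/F = 0.63:
  V/F = 0.6300: g = -0.24575, g' = -0.8223 → V/F = 0.3311
  V/F = 0.3311: g = -0.03965, g' = -0.6161 → V/F = 0.2668
  V/F = 0.2668: g = -0.00023, g' = -0.6107 → V/F = 0.2664
Converged at V/F = 0.2664.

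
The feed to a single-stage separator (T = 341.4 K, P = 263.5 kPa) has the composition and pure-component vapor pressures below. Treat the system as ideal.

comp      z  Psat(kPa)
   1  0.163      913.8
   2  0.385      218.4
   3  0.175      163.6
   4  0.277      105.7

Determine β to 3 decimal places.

Raoult's law: Kᵢ = Pᵢˢᵃᵗ/P = Pᵢˢᵃᵗ/263.5.
  K_1 = 913.8/263.5 = 3.46793, K_2 = 218.4/263.5 = 0.82884, K_3 = 163.6/263.5 = 0.62087, K_4 = 105.7/263.5 = 0.40114
Rachford–Rice: g(β) = Σ zᵢ(Kᵢ−1)/(1+β(Kᵢ−1)) = 0.
g(0) = ΣzᵢKᵢ − 1 = 0.104 and g(1) = 1 − Σzᵢ/Kᵢ = -0.484, so a root lies in (0, 1).
Iterate (Newton) starting at β = 0.62:
  β = 0.620: g = -0.2653, g' = -0.464 → β = 0.048
  β = 0.048: g = 0.0552, g' = -0.938 → β = 0.106
  β = 0.106: g = 0.0051, g' = -0.775 → β = 0.113
Converged at β = 0.113.

β = 0.113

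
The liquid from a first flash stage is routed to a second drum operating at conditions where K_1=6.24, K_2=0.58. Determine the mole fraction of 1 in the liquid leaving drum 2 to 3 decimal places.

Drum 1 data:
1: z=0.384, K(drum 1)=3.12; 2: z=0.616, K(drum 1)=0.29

x_1 (drum 2) = 0.074

Drum 1:
Let ψ₁ = V/F and solve Σ zᵢ(Kᵢ−1)/(1+ψ₁(Kᵢ−1)) = 0.
Feasibility: ΣzᵢKᵢ = 1.377, Σzᵢ/Kᵢ = 2.247 — both > 1, two phases present.
Binary case is linear: z₁(K₁−1)(1+ψ₁(K₂−1)) + z₂(K₂−1)(1+ψ₁(K₁−1)) = 0
⇒ ψ₁ = [z₁(K₁−1)+z₂(K₂−1)] / [−(K₁−1)(K₂−1)] = 0.3767/1.5052 = 0.250
Drum-1 compositions:
  1: x = 0.251, y = 0.783
  2: x = 0.749, y = 0.217
Drum-2 feed = drum-1 liquid: z₂ = (0.2509, 0.7491).
Drum 2:
Material balance + equilibrium reduce to Σ zᵢ(Kᵢ−1)/(1+ψ₂(Kᵢ−1)) = 0.
Feasibility: ΣzᵢKᵢ = 2.000, Σzᵢ/Kᵢ = 1.332 — both > 1, two phases present.
Binary case is linear: z₁(K₁−1)(1+ψ₂(K₂−1)) + z₂(K₂−1)(1+ψ₂(K₁−1)) = 0
⇒ ψ₂ = [z₁(K₁−1)+z₂(K₂−1)] / [−(K₁−1)(K₂−1)] = 1.0000/2.2008 = 0.454
  1: x = 0.074, y = 0.463
  2: x = 0.926, y = 0.537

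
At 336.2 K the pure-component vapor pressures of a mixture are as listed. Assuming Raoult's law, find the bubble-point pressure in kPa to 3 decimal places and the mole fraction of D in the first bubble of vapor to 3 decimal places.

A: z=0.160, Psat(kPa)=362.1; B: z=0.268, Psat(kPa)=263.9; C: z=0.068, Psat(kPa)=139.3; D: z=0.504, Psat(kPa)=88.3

At the bubble point ψ → 0, so ΣzᵢKᵢ = 1 with Kᵢ = Pᵢˢᵃᵗ/P ⇒ P = ΣzᵢPᵢˢᵃᵗ.
P = 0.160·362.1 + 0.268·263.9 + 0.068·139.3 + 0.504·88.3 = 182.637 kPa
yᵢ = zᵢPᵢˢᵃᵗ/P ⇒ y_D = 0.504·88.3/182.637 = 0.244

Pbub = 182.637 kPa, y_D = 0.244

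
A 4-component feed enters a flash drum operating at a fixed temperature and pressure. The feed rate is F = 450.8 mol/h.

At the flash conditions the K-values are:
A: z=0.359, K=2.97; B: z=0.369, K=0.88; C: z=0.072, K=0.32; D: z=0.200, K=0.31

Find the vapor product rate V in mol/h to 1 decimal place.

V = 242.1 mol/h

Material balance + equilibrium reduce to Σ zᵢ(Kᵢ−1)/(1+β(Kᵢ−1)) = 0.
Feasibility: ΣzᵢKᵢ = 1.476, Σzᵢ/Kᵢ = 1.410 — both > 1, two phases present.
Newton iteration, β⁰ = 0.5:
  β = 0.500: g = 0.0243, g' = -0.658 → β = 0.537
Converged at β = 0.537.
Then V = β·F = 0.5370·450.8 = 242.1 mol/h and L = F − V = 208.7 mol/h.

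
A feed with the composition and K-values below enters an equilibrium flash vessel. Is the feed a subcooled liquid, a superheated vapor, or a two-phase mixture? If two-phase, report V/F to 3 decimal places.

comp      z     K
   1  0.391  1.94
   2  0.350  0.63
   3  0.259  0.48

two-phase, V/F = 0.250

ΣzᵢKᵢ = 1.103; Σzᵢ/Kᵢ = 1.297.
Both exceed 1, so a two-phase solution exists.
Rachford–Rice: g(ψ) = Σ zᵢ(Kᵢ−1)/(1+ψ(Kᵢ−1)) = 0.
Newton iteration, ψ⁰ = 0.35:
  ψ = 0.350: g = -0.0369, g' = -0.364 → ψ = 0.249
  ψ = 0.249: g = 0.0006, g' = -0.377 → ψ = 0.250
Converged at ψ = 0.250.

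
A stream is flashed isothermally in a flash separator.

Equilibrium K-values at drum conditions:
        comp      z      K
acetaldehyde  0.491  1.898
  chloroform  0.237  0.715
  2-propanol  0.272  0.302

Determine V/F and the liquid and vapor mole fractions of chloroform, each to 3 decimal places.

V/F = 0.369, x_chloroform = 0.265, y_chloroform = 0.189

Material balance + equilibrium reduce to Σ zᵢ(Kᵢ−1)/(1+V/F(Kᵢ−1)) = 0.
Feasibility: ΣzᵢKᵢ = 1.184, Σzᵢ/Kᵢ = 1.491 — both > 1, two phases present.
Iterate (Newton) starting at V/F = 0.65:
  V/F = 0.650: g = -0.1520, g' = -0.631 → V/F = 0.409
  V/F = 0.409: g = -0.0197, g' = -0.496 → V/F = 0.369
Converged at V/F = 0.369.
Compositions from xᵢ = zᵢ/(1+V/F(Kᵢ−1)), yᵢ = Kᵢxᵢ:
  acetaldehyde: x = 0.369, y = 0.700
  chloroform: x = 0.265, y = 0.189
  2-propanol: x = 0.366, y = 0.111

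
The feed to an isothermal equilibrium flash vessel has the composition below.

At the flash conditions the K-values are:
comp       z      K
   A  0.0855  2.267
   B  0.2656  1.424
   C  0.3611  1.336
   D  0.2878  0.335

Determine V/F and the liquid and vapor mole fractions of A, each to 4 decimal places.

Material balance + equilibrium reduce to Σ zᵢ(Kᵢ−1)/(1+V/F(Kᵢ−1)) = 0.
g(0) = ΣzᵢKᵢ − 1 = 0.1509 and g(1) = 1 − Σzᵢ/Kᵢ = -0.3536, so a root lies in (0, 1).
Newton iteration, V/F⁰ = 0.5:
  V/F = 0.5000: g = -0.02361, g' = -0.3995 → V/F = 0.4409
  V/F = 0.4409: g = -0.00072, g' = -0.3761 → V/F = 0.4390
Converged at V/F = 0.4390.
Compositions from xᵢ = zᵢ/(1+V/F(Kᵢ−1)), yᵢ = Kᵢxᵢ:
  A: x = 0.0549, y = 0.1246
  B: x = 0.2239, y = 0.3189
  C: x = 0.3147, y = 0.4204
  D: x = 0.4064, y = 0.1362

V/F = 0.4390, x_A = 0.0549, y_A = 0.1246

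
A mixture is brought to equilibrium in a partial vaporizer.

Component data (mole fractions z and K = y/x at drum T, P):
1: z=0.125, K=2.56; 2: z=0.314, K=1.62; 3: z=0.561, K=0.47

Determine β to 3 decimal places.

β = 0.177

Let β = V/F and solve Σ zᵢ(Kᵢ−1)/(1+β(Kᵢ−1)) = 0.
Feasibility: ΣzᵢKᵢ = 1.092, Σzᵢ/Kᵢ = 1.436 — both > 1, two phases present.
Newton–Raphson from β = 0.5:
  β = 0.500: g = -0.1464, g' = -0.458 → β = 0.180
  β = 0.180: g = -0.0015, g' = -0.476 → β = 0.177
Converged at β = 0.177.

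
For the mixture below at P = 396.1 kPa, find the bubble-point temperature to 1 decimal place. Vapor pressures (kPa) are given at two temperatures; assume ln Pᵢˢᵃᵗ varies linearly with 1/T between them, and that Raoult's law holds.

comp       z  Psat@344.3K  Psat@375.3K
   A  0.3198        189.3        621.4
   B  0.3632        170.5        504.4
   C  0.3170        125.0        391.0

Bubble-point temperature: ΣzᵢPᵢˢᵃᵗ(T) = P. Interpolate ln Pᵢˢᵃᵗ = aᵢ + bᵢ/T.
  T = 344.3 K: ΣzᵢPᵢˢᵃᵗ = 162.09 kPa
  T = 375.3 K: ΣzᵢPᵢˢᵃᵗ = 505.87 kPa
  T = 359.8 K: ΣzᵢPᵢˢᵃᵗ = 293.38 kPa
  T = 367.6 K: ΣzᵢPᵢˢᵃᵗ = 388.12 kPa
  T = 371.5 K: ΣzᵢPᵢˢᵃᵗ = 444.47 kPa
  T = 369.6 K: ΣzᵢPᵢˢᵃᵗ = 416.21 kPa
Interpolating between 367.6 K and 369.6 K gives T ≈ 368.2 K.

T = 368.2 K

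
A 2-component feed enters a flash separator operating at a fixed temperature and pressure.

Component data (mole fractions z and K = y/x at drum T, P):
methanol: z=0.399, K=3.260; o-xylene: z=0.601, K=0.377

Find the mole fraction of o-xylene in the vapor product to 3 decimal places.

y_o-xylene = 0.296

Binary case is linear: z₁(K₁−1)(1+ψ(K₂−1)) + z₂(K₂−1)(1+ψ(K₁−1)) = 0
⇒ ψ = [z₁(K₁−1)+z₂(K₂−1)] / [−(K₁−1)(K₂−1)] = 0.5273/1.4080 = 0.375
Compositions from xᵢ = zᵢ/(1+ψ(Kᵢ−1)), yᵢ = Kᵢxᵢ:
  methanol: x = 0.216, y = 0.704
  o-xylene: x = 0.784, y = 0.296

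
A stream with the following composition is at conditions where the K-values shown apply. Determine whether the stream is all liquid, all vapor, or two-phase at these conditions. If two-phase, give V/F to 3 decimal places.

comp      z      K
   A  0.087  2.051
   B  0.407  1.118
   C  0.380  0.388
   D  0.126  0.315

ΣzᵢKᵢ = 0.821; Σzᵢ/Kᵢ = 1.786.
Since ΣzᵢKᵢ < 1 the mixture is below its bubble point — single liquid phase.

all liquid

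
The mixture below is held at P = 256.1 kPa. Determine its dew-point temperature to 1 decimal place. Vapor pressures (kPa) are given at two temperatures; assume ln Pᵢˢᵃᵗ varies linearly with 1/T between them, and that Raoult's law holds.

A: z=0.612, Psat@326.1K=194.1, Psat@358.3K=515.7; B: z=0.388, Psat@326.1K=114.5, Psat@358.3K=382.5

Dew-point temperature: Σzᵢ·P/Pᵢˢᵃᵗ(T) = 1. Interpolate ln Pᵢˢᵃᵗ = aᵢ + bᵢ/T.
  T = 326.1 K: ΣzᵢP/Pᵢˢᵃᵗ = 1.6753
  T = 358.3 K: ΣzᵢP/Pᵢˢᵃᵗ = 0.5637
  T = 342.2 K: ΣzᵢP/Pᵢˢᵃᵗ = 0.9457
  T = 334.1 K: ΣzᵢP/Pᵢˢᵃᵗ = 1.2517
  T = 338.1 K: ΣzᵢP/Pᵢˢᵃᵗ = 1.0879
  T = 340.1 K: ΣzᵢP/Pᵢˢᵃᵗ = 1.0156
Interpolating between 340.1 K and 342.2 K gives T ≈ 340.6 K.

T = 340.6 K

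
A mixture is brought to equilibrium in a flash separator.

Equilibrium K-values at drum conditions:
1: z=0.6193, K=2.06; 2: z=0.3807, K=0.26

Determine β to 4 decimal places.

Rachford–Rice: g(β) = Σ zᵢ(Kᵢ−1)/(1+β(Kᵢ−1)) = 0.
Check two-phase: ΣzᵢKᵢ = 1.3747 > 1 and Σzᵢ/Kᵢ = 1.7649 > 1, so g(0) = 0.3747 > 0 and g(1) = -0.7649 < 0.
Binary case is linear: z₁(K₁−1)(1+β(K₂−1)) + z₂(K₂−1)(1+β(K₁−1)) = 0
⇒ β = [z₁(K₁−1)+z₂(K₂−1)] / [−(K₁−1)(K₂−1)] = 0.37474/0.78440 = 0.4777

β = 0.4777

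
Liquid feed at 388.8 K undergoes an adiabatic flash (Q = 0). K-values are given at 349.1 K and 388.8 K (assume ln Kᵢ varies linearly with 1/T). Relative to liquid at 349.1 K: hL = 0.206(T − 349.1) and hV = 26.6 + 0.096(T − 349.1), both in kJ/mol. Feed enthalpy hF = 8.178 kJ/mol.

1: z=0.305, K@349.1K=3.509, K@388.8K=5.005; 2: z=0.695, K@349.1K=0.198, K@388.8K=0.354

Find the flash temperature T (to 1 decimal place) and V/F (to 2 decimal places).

Adiabatic flash: solve Rachford–Rice at each trial T, then check hF = ψ·hV(T) + (1−ψ)·hL(T).
  T = 349.1 K: K = (3.509, 0.198), RR gives ψ = 0.103, H_out = 2.748 kJ/mol
  T = 388.8 K: K = (5.005, 0.354), RR gives ψ = 0.299, H_out = 14.817 kJ/mol
  T = 369.0 K: K = (4.233, 0.269), RR gives ψ = 0.202, H_out = 9.038 kJ/mol
  T = 359.1 K: K = (3.866, 0.232), RR gives ψ = 0.155, H_out = 6.003 kJ/mol
  T = 364.1 K: K = (4.050, 0.250), RR gives ψ = 0.179, H_out = 7.554 kJ/mol
  T = 366.6 K: K = (4.143, 0.260), RR gives ψ = 0.191, H_out = 8.315 kJ/mol
  T = 365.4 K: K = (4.098, 0.255), RR gives ψ = 0.185, H_out = 7.951 kJ/mol
Linear interpolation between T = 365.4 (H_out = 7.951) and T = 366.6 (H_out = 8.315) on hF = 8.178 gives T ≈ 366.1 K, at which ψ = 0.19.

T = 366.1 K, V/F = 0.19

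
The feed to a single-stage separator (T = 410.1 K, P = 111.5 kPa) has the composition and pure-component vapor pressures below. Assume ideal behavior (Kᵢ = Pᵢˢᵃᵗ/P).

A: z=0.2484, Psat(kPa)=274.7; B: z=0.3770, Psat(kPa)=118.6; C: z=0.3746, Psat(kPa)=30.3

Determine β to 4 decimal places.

β = 0.1759

Raoult's law: Kᵢ = Pᵢˢᵃᵗ/P = Pᵢˢᵃᵗ/111.5.
  K_A = 274.7/111.5 = 2.463677, K_B = 118.6/111.5 = 1.063677, K_C = 30.3/111.5 = 0.271749
Material balance + equilibrium reduce to Σ zᵢ(Kᵢ−1)/(1+β(Kᵢ−1)) = 0.
g(0) = ΣzᵢKᵢ − 1 = 0.1148 and g(1) = 1 − Σzᵢ/Kᵢ = -0.8337, so a root lies in (0, 1).
Newton–Raphson from β = 0.5:
  β = 0.5000: g = -0.19582, g' = -0.6702 → β = 0.2078
  β = 0.2078: g = -0.01899, g' = -0.5902 → β = 0.1757
  β = 0.1757: g = 0.00014, g' = -0.5995 → β = 0.1759
Converged at β = 0.1759.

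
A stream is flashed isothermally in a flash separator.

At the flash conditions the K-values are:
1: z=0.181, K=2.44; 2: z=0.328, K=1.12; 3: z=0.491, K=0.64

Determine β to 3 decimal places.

β = 0.385

Let β = V/F and solve Σ zᵢ(Kᵢ−1)/(1+β(Kᵢ−1)) = 0.
Check two-phase: ΣzᵢKᵢ = 1.123 > 1 and Σzᵢ/Kᵢ = 1.134 > 1, so g(0) = 0.123 > 0 and g(1) = -0.134 < 0.
Newton iteration, β⁰ = 0.5:
  β = 0.500: g = -0.0269, g' = -0.226 → β = 0.381
  β = 0.381: g = 0.0011, g' = -0.246 → β = 0.385
Converged at β = 0.385.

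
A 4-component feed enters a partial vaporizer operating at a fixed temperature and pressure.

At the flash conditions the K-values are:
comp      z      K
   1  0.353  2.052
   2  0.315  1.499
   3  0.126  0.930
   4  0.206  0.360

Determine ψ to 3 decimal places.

ψ = 0.864

Material balance + equilibrium reduce to Σ zᵢ(Kᵢ−1)/(1+ψ(Kᵢ−1)) = 0.
Feasibility: ΣzᵢKᵢ = 1.388, Σzᵢ/Kᵢ = 1.090 — both > 1, two phases present.
Newton–Raphson from ψ = 0.5:
  ψ = 0.500: g = 0.1661, g' = -0.401 → ψ = 0.914
  ψ = 0.914: g = -0.0299, g' = -0.629 → ψ = 0.867
  ψ = 0.867: g = -0.0014, g' = -0.571 → ψ = 0.864
Converged at ψ = 0.864.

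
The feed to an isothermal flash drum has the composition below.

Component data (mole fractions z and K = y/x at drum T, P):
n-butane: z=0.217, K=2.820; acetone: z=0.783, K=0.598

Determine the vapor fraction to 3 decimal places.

ψ = 0.110

Let ψ = V/F and solve Σ zᵢ(Kᵢ−1)/(1+ψ(Kᵢ−1)) = 0.
Feasibility: ΣzᵢKᵢ = 1.080, Σzᵢ/Kᵢ = 1.386 — both > 1, two phases present.
Binary case is linear: z₁(K₁−1)(1+ψ(K₂−1)) + z₂(K₂−1)(1+ψ(K₁−1)) = 0
⇒ ψ = [z₁(K₁−1)+z₂(K₂−1)] / [−(K₁−1)(K₂−1)] = 0.0802/0.7316 = 0.110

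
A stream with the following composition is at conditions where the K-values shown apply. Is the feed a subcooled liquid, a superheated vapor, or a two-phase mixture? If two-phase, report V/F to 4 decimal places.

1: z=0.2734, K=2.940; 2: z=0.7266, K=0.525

two-phase, V/F = 0.2010

ΣzᵢKᵢ = 1.1853; Σzᵢ/Kᵢ = 1.4770.
Both exceed 1, so a two-phase solution exists.
Let ψ = V/F and solve Σ zᵢ(Kᵢ−1)/(1+ψ(Kᵢ−1)) = 0.
Binary case is linear: z₁(K₁−1)(1+ψ(K₂−1)) + z₂(K₂−1)(1+ψ(K₁−1)) = 0
⇒ ψ = [z₁(K₁−1)+z₂(K₂−1)] / [−(K₁−1)(K₂−1)] = 0.18526/0.92150 = 0.2010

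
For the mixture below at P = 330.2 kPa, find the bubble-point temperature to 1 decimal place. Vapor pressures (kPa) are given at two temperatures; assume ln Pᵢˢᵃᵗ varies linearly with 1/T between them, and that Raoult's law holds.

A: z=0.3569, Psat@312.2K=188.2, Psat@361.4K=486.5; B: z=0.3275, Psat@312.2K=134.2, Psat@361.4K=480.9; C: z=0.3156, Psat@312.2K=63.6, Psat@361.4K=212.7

T = 352.1 K

Bubble-point temperature: ΣzᵢPᵢˢᵃᵗ(T) = P. Interpolate ln Pᵢˢᵃᵗ = aᵢ + bᵢ/T.
  T = 312.2 K: ΣzᵢPᵢˢᵃᵗ = 131.19 kPa
  T = 361.4 K: ΣzᵢPᵢˢᵃᵗ = 398.25 kPa
  T = 336.8 K: ΣzᵢPᵢˢᵃᵗ = 237.33 kPa
  T = 349.1 K: ΣzᵢPᵢˢᵃᵗ = 310.06 kPa
  T = 355.2 K: ΣzᵢPᵢˢᵃᵗ = 351.75 kPa
  T = 352.1 K: ΣzᵢPᵢˢᵃᵗ = 330.08 kPa
  T = 353.6 K: ΣzᵢPᵢˢᵃᵗ = 340.44 kPa
Interpolating between 352.1 K and 353.6 K gives T ≈ 352.1 K.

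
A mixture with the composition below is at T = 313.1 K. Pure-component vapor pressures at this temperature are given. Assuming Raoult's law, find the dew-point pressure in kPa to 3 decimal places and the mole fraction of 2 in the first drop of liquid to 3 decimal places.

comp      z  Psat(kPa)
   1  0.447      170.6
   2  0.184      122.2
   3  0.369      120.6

Pdew = 139.167 kPa, x_2 = 0.210

At the dew point ψ → 1, so Σzᵢ/Kᵢ = 1 with Kᵢ = Pᵢˢᵃᵗ/P ⇒ 1/P = Σzᵢ/Pᵢˢᵃᵗ.
1/P = 0.447/170.6 + 0.184/122.2 + 0.369/120.6 = 0.007186 ⇒ P = 139.167 kPa
xᵢ = zᵢP/Pᵢˢᵃᵗ ⇒ x_2 = 0.184·139.167/122.2 = 0.210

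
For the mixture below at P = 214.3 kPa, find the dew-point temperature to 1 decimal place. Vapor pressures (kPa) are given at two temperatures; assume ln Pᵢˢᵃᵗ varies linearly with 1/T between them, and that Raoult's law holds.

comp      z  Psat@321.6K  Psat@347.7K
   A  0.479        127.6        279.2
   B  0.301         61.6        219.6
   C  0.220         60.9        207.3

Dew-point temperature: Σzᵢ·P/Pᵢˢᵃᵗ(T) = 1. Interpolate ln Pᵢˢᵃᵗ = aᵢ + bᵢ/T.
  T = 321.6 K: ΣzᵢP/Pᵢˢᵃᵗ = 2.6258
  T = 347.7 K: ΣzᵢP/Pᵢˢᵃᵗ = 0.8888
  T = 334.6 K: ΣzᵢP/Pᵢˢᵃᵗ = 1.4894
  T = 341.1 K: ΣzᵢP/Pᵢˢᵃᵗ = 1.1454
  T = 344.4 K: ΣzᵢP/Pᵢˢᵃᵗ = 1.0074
  T = 346.0 K: ΣzᵢP/Pᵢˢᵃᵗ = 0.9477
Interpolating between 344.4 K and 346.0 K gives T ≈ 344.6 K.

T = 344.6 K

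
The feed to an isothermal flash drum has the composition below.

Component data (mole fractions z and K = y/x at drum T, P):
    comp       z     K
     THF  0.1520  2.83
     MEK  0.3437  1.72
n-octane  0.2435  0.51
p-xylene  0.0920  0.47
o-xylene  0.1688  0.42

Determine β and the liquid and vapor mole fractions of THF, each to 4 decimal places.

Iterate (Newton) starting at β = 0.34:
  β = 0.3400: g = 0.04567, g' = -0.5192 → β = 0.4280
  β = 0.4280: g = 0.00089, g' = -0.5015 → β = 0.4298
Converged at β = 0.4298.
Compositions from xᵢ = zᵢ/(1+β(Kᵢ−1)), yᵢ = Kᵢxᵢ:
  THF: x = 0.0851, y = 0.2408
  MEK: x = 0.2625, y = 0.4515
  n-octane: x = 0.3085, y = 0.1573
  p-xylene: x = 0.1191, y = 0.0560
  o-xylene: x = 0.2248, y = 0.0944

β = 0.4298, x_THF = 0.0851, y_THF = 0.2408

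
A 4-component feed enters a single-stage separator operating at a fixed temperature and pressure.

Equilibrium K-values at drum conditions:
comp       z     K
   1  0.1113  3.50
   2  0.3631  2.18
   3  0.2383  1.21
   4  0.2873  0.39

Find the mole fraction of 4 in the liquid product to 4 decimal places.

Rachford–Rice: g(β) = Σ zᵢ(Kᵢ−1)/(1+β(Kᵢ−1)) = 0.
Check two-phase: ΣzᵢKᵢ = 1.5815 > 1 and Σzᵢ/Kᵢ = 1.1320 > 1, so g(0) = 0.5815 > 0 and g(1) = -0.1320 < 0.
Iterate (Newton) starting at β = 0.48:
  β = 0.4800: g = 0.19766, g' = -0.5722 → β = 0.8254
  β = 0.8254: g = -0.00246, g' = -0.6452 → β = 0.8216
Converged at β = 0.8216.
Compositions from xᵢ = zᵢ/(1+β(Kᵢ−1)), yᵢ = Kᵢxᵢ:
  1: x = 0.0364, y = 0.1276
  2: x = 0.1844, y = 0.4019
  3: x = 0.2032, y = 0.2459
  4: x = 0.5760, y = 0.2246

x_4 = 0.5760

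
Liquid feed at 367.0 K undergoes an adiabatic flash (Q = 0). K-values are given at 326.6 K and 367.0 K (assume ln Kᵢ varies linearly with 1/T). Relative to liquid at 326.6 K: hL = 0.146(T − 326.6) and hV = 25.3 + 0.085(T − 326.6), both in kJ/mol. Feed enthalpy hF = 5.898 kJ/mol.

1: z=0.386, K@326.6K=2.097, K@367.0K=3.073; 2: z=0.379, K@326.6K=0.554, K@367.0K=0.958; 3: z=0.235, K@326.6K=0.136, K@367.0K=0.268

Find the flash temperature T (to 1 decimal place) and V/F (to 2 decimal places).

T = 334.1 K, V/F = 0.19

Adiabatic flash: solve Rachford–Rice at each trial T, then check hF = ψ·hV(T) + (1−ψ)·hL(T).
  T = 326.6 K: K = (2.097, 0.554, 0.136), RR gives ψ = 0.074, H_out = 1.870 kJ/mol
  T = 367.0 K: K = (3.073, 0.958, 0.268), RR gives ψ = 0.645, H_out = 20.632 kJ/mol
  T = 346.8 K: K = (2.567, 0.740, 0.195), RR gives ψ = 0.376, H_out = 12.001 kJ/mol
  T = 336.7 K: K = (2.327, 0.643, 0.164), RR gives ψ = 0.233, H_out = 7.214 kJ/mol
  T = 331.6 K: K = (2.210, 0.597, 0.149), RR gives ψ = 0.155, H_out = 4.607 kJ/mol
  T = 334.1 K: K = (2.267, 0.619, 0.156), RR gives ψ = 0.194, H_out = 5.905 kJ/mol
  T = 332.9 K: K = (2.239, 0.609, 0.153), RR gives ψ = 0.175, H_out = 5.287 kJ/mol
Linear interpolation between T = 332.9 (H_out = 5.287) and T = 334.1 (H_out = 5.905) on hF = 5.898 gives T ≈ 334.1 K, at which ψ = 0.19.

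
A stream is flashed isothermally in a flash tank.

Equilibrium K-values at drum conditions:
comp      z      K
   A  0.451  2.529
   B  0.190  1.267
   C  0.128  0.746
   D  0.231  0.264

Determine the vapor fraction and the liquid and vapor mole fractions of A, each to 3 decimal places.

Newton–Raphson from ψ = 0.5:
  ψ = 0.500: g = 0.1293, g' = -0.673 → ψ = 0.692
  ψ = 0.692: g = -0.0081, g' = -0.790 → ψ = 0.682
Converged at ψ = 0.682.
Compositions from xᵢ = zᵢ/(1+ψ(Kᵢ−1)), yᵢ = Kᵢxᵢ:
  A: x = 0.221, y = 0.558
  B: x = 0.161, y = 0.204
  C: x = 0.155, y = 0.115
  D: x = 0.464, y = 0.122

ψ = 0.682, x_A = 0.221, y_A = 0.558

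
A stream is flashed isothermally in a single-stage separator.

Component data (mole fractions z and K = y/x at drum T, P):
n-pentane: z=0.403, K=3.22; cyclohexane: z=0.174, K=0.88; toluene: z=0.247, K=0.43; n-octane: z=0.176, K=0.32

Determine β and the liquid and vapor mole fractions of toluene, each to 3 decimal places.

β = 0.530, x_toluene = 0.354, y_toluene = 0.152

Rachford–Rice: g(β) = Σ zᵢ(Kᵢ−1)/(1+β(Kᵢ−1)) = 0.
Feasibility: ΣzᵢKᵢ = 1.613, Σzᵢ/Kᵢ = 1.447 — both > 1, two phases present.
Newton–Raphson from β = 0.54:
  β = 0.540: g = -0.0080, g' = -0.784 → β = 0.530
Converged at β = 0.530.
Compositions from xᵢ = zᵢ/(1+β(Kᵢ−1)), yᵢ = Kᵢxᵢ:
  n-pentane: x = 0.185, y = 0.596
  cyclohexane: x = 0.186, y = 0.164
  toluene: x = 0.354, y = 0.152
  n-octane: x = 0.275, y = 0.088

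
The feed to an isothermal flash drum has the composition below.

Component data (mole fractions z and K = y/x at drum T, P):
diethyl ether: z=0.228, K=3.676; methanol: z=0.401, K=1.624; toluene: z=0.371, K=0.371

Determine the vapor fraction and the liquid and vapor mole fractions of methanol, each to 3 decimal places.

ψ = 0.658, x_methanol = 0.284, y_methanol = 0.462

Newton iteration, ψ⁰ = 0.59:
  ψ = 0.590: g = 0.0484, g' = -0.700 → ψ = 0.659
  ψ = 0.659: g = -0.0006, g' = -0.720 → ψ = 0.658
Converged at ψ = 0.658.
Compositions from xᵢ = zᵢ/(1+ψ(Kᵢ−1)), yᵢ = Kᵢxᵢ:
  diethyl ether: x = 0.083, y = 0.303
  methanol: x = 0.284, y = 0.462
  toluene: x = 0.633, y = 0.235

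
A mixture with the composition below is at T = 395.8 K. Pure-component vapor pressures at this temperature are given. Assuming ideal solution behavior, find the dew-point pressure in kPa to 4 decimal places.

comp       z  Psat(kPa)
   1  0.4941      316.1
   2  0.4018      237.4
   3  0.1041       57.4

At the dew point ψ → 1, so Σzᵢ/Kᵢ = 1 with Kᵢ = Pᵢˢᵃᵗ/P ⇒ 1/P = Σzᵢ/Pᵢˢᵃᵗ.
1/P = 0.4941/316.1 + 0.4018/237.4 + 0.1041/57.4 = 0.0050692 ⇒ P = 197.2696 kPa

Pdew = 197.2696 kPa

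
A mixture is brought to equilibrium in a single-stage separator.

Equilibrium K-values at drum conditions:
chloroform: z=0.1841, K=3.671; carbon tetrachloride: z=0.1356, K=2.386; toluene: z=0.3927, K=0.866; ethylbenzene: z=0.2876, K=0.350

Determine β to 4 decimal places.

β = 0.4806

Material balance + equilibrium reduce to Σ zᵢ(Kᵢ−1)/(1+β(Kᵢ−1)) = 0.
Check two-phase: ΣzᵢKᵢ = 1.4401 > 1 and Σzᵢ/Kᵢ = 1.3822 > 1, so g(0) = 0.4401 > 0 and g(1) = -0.3822 < 0.
Iterate (Newton) starting at β = 0.52:
  β = 0.5200: g = -0.02389, g' = -0.6035 → β = 0.4804
  β = 0.4804: g = 0.00012, g' = -0.6108 → β = 0.4806
Converged at β = 0.4806.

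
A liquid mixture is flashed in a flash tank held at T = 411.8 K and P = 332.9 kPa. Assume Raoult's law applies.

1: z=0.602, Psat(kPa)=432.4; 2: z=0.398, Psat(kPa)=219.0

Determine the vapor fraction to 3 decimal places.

Raoult's law: Kᵢ = Pᵢˢᵃᵗ/P = Pᵢˢᵃᵗ/332.9.
  K_1 = 432.4/332.9 = 1.29889, K_2 = 219.0/332.9 = 0.65786
Material balance + equilibrium reduce to Σ zᵢ(Kᵢ−1)/(1+ψ(Kᵢ−1)) = 0.
Feasibility: ΣzᵢKᵢ = 1.044, Σzᵢ/Kᵢ = 1.068 — both > 1, two phases present.
Binary case is linear: z₁(K₁−1)(1+ψ(K₂−1)) + z₂(K₂−1)(1+ψ(K₁−1)) = 0
⇒ ψ = [z₁(K₁−1)+z₂(K₂−1)] / [−(K₁−1)(K₂−1)] = 0.0438/0.1023 = 0.428

ψ = 0.428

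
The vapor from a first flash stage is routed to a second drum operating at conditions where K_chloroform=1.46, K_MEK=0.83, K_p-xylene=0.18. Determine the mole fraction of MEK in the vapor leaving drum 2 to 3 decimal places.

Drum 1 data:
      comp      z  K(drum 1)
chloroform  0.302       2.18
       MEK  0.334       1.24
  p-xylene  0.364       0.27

y_MEK (drum 2) = 0.336

Drum 1:
Let ψ₁ = V/F and solve Σ zᵢ(Kᵢ−1)/(1+ψ₁(Kᵢ−1)) = 0.
g(0) = ΣzᵢKᵢ − 1 = 0.171 and g(1) = 1 − Σzᵢ/Kᵢ = -0.756, so a root lies in (0, 1).
Iterate (Newton) starting at ψ₁ = 0.5:
  ψ₁ = 0.500: g = -0.1228, g' = -0.663 → ψ₁ = 0.315
  ψ₁ = 0.315: g = -0.0106, g' = -0.567 → ψ₁ = 0.296
Converged at ψ₁ = 0.296.
Drum-1 compositions:
  chloroform: x = 0.224, y = 0.488
  MEK: x = 0.312, y = 0.387
  p-xylene: x = 0.464, y = 0.125
Drum-2 feed = drum-1 vapor: z₂ = (0.4879, 0.3867, 0.1254).
Drum 2:
Newton iteration, ψ₂⁰ = 0.32:
  ψ₂ = 0.320: g = -0.0132, g' = -0.246 → ψ₂ = 0.266
  ψ₂ = 0.266: g = -0.0004, g' = -0.232 → ψ₂ = 0.264
Converged at ψ₂ = 0.264.
  chloroform: x = 0.435, y = 0.635
  MEK: x = 0.405, y = 0.336
  p-xylene: x = 0.160, y = 0.029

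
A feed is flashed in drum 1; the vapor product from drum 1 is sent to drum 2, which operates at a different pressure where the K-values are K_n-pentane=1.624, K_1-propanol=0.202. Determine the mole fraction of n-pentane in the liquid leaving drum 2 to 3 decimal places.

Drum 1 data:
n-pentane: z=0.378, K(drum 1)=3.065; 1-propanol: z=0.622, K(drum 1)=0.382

Drum 1:
Material balance + equilibrium reduce to Σ zᵢ(Kᵢ−1)/(1+ψ₁(Kᵢ−1)) = 0.
Check two-phase: ΣzᵢKᵢ = 1.396 > 1 and Σzᵢ/Kᵢ = 1.752 > 1, so g(0) = 0.396 > 0 and g(1) = -0.752 < 0.
Binary case is linear: z₁(K₁−1)(1+ψ₁(K₂−1)) + z₂(K₂−1)(1+ψ₁(K₁−1)) = 0
⇒ ψ₁ = [z₁(K₁−1)+z₂(K₂−1)] / [−(K₁−1)(K₂−1)] = 0.3962/1.2762 = 0.310
Drum-1 compositions:
  n-pentane: x = 0.230, y = 0.706
  1-propanol: x = 0.770, y = 0.294
Drum-2 feed = drum-1 vapor: z₂ = (0.7060, 0.2940).
Drum 2:
Let ψ₂ = V/F and solve Σ zᵢ(Kᵢ−1)/(1+ψ₂(Kᵢ−1)) = 0.
Check two-phase: ΣzᵢKᵢ = 1.206 > 1 and Σzᵢ/Kᵢ = 1.890 > 1, so g(0) = 0.206 > 0 and g(1) = -0.890 < 0.
Binary case is linear: z₁(K₁−1)(1+ψ₂(K₂−1)) + z₂(K₂−1)(1+ψ₂(K₁−1)) = 0
⇒ ψ₂ = [z₁(K₁−1)+z₂(K₂−1)] / [−(K₁−1)(K₂−1)] = 0.2059/0.4980 = 0.414
  n-pentane: x = 0.561, y = 0.911
  1-propanol: x = 0.439, y = 0.089

x_n-pentane (drum 2) = 0.561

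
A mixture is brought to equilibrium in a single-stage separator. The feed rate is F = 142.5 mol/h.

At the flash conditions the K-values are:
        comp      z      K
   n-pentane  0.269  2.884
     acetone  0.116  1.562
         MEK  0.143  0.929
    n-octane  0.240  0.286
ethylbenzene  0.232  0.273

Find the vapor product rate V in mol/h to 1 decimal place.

V = 31.7 mol/h

Rachford–Rice: g(V/F) = Σ zᵢ(Kᵢ−1)/(1+V/F(Kᵢ−1)) = 0.
Feasibility: ΣzᵢKᵢ = 1.222, Σzᵢ/Kᵢ = 2.010 — both > 1, two phases present.
Iterate (Newton) starting at V/F = 0.54:
  V/F = 0.540: g = -0.2659, g' = -0.913 → V/F = 0.249
  V/F = 0.249: g = -0.0224, g' = -0.835 → V/F = 0.222
Converged at V/F = 0.222.
Then V = V/F·F = 0.2223·142.5 = 31.7 mol/h and L = F − V = 110.8 mol/h.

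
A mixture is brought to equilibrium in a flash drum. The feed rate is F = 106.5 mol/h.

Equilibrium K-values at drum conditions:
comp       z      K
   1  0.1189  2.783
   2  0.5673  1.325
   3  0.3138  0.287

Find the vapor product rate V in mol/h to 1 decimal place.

Material balance + equilibrium reduce to Σ zᵢ(Kᵢ−1)/(1+ψ(Kᵢ−1)) = 0.
g(0) = ΣzᵢKᵢ − 1 = 0.1726 and g(1) = 1 − Σzᵢ/Kᵢ = -0.5643, so a root lies in (0, 1).
Newton–Raphson from ψ = 0.6:
  ψ = 0.6000: g = -0.13430, g' = -0.6174 → ψ = 0.3825
  ψ = 0.3825: g = -0.01760, g' = -0.4826 → ψ = 0.3460
  ψ = 0.3460: g = -0.00017, g' = -0.4741 → ψ = 0.3457
Converged at ψ = 0.3457.
Then V = ψ·F = 0.3457·106.5 = 36.8 mol/h and L = F − V = 69.7 mol/h.

V = 36.8 mol/h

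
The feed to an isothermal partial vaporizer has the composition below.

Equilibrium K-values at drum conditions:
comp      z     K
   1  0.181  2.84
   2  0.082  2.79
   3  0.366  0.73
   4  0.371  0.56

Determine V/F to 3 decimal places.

V/F = 0.330

Rachford–Rice: g(V/F) = Σ zᵢ(Kᵢ−1)/(1+V/F(Kᵢ−1)) = 0.
Check two-phase: ΣzᵢKᵢ = 1.218 > 1 and Σzᵢ/Kᵢ = 1.257 > 1, so g(0) = 0.218 > 0 and g(1) = -0.257 < 0.
Iterate (Newton) starting at V/F = 0.31:
  V/F = 0.310: g = 0.0096, g' = -0.485 → V/F = 0.330
Converged at V/F = 0.330.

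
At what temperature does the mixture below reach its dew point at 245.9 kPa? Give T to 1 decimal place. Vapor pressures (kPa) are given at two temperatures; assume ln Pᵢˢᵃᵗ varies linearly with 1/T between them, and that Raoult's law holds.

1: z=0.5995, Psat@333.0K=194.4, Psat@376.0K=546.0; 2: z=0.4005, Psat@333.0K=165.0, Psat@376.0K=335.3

T = 346.6 K

Dew-point temperature: Σzᵢ·P/Pᵢˢᵃᵗ(T) = 1. Interpolate ln Pᵢˢᵃᵗ = aᵢ + bᵢ/T.
  T = 333.0 K: ΣzᵢP/Pᵢˢᵃᵗ = 1.3552
  T = 376.0 K: ΣzᵢP/Pᵢˢᵃᵗ = 0.5637
  T = 354.5 K: ΣzᵢP/Pᵢˢᵃᵗ = 0.8483
  T = 343.8 K: ΣzᵢP/Pᵢˢᵃᵗ = 1.0623
  T = 349.1 K: ΣzᵢP/Pᵢˢᵃᵗ = 0.9484
  T = 346.5 K: ΣzᵢP/Pᵢˢᵃᵗ = 1.0022
Interpolating between 346.5 K and 349.1 K gives T ≈ 346.6 K.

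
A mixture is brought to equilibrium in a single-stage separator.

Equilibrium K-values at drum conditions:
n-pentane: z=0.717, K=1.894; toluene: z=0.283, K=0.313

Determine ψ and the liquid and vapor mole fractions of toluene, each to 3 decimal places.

ψ = 0.727, x_toluene = 0.565, y_toluene = 0.177

Let ψ = V/F and solve Σ zᵢ(Kᵢ−1)/(1+ψ(Kᵢ−1)) = 0.
g(0) = ΣzᵢKᵢ − 1 = 0.447 and g(1) = 1 − Σzᵢ/Kᵢ = -0.283, so a root lies in (0, 1).
Binary case is linear: z₁(K₁−1)(1+ψ(K₂−1)) + z₂(K₂−1)(1+ψ(K₁−1)) = 0
⇒ ψ = [z₁(K₁−1)+z₂(K₂−1)] / [−(K₁−1)(K₂−1)] = 0.4466/0.6142 = 0.727
Compositions from xᵢ = zᵢ/(1+ψ(Kᵢ−1)), yᵢ = Kᵢxᵢ:
  n-pentane: x = 0.435, y = 0.823
  toluene: x = 0.565, y = 0.177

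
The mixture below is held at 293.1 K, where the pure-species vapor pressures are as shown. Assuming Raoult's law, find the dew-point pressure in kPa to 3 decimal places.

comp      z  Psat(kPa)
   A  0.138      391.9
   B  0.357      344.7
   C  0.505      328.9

Pdew = 342.087 kPa

At the dew point ψ → 1, so Σzᵢ/Kᵢ = 1 with Kᵢ = Pᵢˢᵃᵗ/P ⇒ 1/P = Σzᵢ/Pᵢˢᵃᵗ.
1/P = 0.138/391.9 + 0.357/344.7 + 0.505/328.9 = 0.002923 ⇒ P = 342.087 kPa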